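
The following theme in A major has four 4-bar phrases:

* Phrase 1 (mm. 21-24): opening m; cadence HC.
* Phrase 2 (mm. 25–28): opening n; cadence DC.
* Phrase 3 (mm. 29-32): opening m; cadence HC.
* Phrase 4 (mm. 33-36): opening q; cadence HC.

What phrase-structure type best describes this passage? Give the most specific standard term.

phrase group

Phrase 4 ends with a half cadence, no stronger than phrase 2's deceptive cadence, so the four phrases do not form a double period; nor do phrases 3–4 duplicate 1–2, so it is not a repeated period. With no phrase reaching a conclusive cadence, the passage is a phrase group.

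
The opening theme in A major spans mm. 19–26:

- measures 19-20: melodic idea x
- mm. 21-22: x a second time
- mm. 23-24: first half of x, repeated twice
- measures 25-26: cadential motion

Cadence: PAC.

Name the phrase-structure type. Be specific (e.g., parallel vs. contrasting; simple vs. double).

sentence

Basic idea (measures 19–20) + its repetition (bars 21-22) form the presentation; fragmentation and cadence (measures 23-26) form the continuation — the 8-bar whole is a sentence.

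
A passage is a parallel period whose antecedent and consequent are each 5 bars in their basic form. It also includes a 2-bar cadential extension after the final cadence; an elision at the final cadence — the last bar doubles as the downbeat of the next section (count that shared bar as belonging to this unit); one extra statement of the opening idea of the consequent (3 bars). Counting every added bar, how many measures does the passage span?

Basic parallel period: 5 + 5 = 10 bars.
10 (basic form) + 2 (cadential extension) + 3 (extra statement) = 15.
The elision shares a bar with the next section but does not change this unit's count.

15 measures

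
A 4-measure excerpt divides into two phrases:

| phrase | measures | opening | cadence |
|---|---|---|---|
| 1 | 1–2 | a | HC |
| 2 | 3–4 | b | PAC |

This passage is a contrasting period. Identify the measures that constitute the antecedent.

measures 1–2

The antecedent is the phrase ending with the weaker cadence (half cadence, phrase 1) and the consequent the one ending more conclusively (perfect authentic cadence, phrase 2); the antecedent is mm. 1–2.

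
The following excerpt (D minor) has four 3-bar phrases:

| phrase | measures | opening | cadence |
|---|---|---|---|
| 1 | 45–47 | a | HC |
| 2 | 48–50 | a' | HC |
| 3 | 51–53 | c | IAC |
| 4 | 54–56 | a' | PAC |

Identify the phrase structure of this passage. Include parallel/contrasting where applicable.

contrasting double period

Four phrases in two halves: the first half (bars 45-50) ends with a half cadence, the second (measures 51-56) with a perfect authentic cadence — a large antecedent–consequent pair, i.e. a double period.
Phrase 3 begins with different material from phrase 1, making it contrasting.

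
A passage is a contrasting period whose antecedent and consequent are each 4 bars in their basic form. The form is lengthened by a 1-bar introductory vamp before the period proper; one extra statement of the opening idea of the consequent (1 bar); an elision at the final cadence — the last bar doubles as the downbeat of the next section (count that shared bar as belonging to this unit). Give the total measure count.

Basic contrasting period: 4 + 4 = 8 bars.
8 (basic form) + 1 (introduction) + 1 (extra statement) = 10.
The elision shares a bar with the next section but does not change this unit's count.

10 measures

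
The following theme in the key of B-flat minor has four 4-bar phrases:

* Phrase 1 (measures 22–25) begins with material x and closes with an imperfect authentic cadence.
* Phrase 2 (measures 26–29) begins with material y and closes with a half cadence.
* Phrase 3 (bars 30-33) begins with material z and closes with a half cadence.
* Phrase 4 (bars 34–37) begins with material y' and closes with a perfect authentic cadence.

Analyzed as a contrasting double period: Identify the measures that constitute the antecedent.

measures 22–29

In a double period the four phrases pair into a large antecedent (phrases 1–2, ending half cadence) and a large consequent (phrases 3–4, ending perfect authentic cadence). The antecedent spans measures 22–29.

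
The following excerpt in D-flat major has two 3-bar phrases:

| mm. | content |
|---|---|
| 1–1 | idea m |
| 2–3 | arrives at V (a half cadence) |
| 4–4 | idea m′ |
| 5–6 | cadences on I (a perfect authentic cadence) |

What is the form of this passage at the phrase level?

Phrase 1 ends with a half cadence (weaker) and phrase 2 with a perfect authentic cadence (stronger): antecedent + consequent = a period.
The two phrases open with the same material (m / m′), so the period is parallel.

parallel period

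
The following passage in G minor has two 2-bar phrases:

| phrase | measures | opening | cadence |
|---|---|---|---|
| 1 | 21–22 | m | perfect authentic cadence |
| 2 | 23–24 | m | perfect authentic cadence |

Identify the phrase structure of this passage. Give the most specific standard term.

repeated phrase

Both phrases have the same opening (m) and the same cadence (perfect authentic cadence): the second is a restatement, not a consequent, so this is a repeated phrase rather than a period.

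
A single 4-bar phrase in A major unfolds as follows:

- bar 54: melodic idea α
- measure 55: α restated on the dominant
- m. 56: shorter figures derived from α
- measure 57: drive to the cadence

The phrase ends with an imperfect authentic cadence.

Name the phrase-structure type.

sentence

Basic idea (bar 54) + its repetition (bar 55) form the presentation; fragmentation and cadence (mm. 56–57) form the continuation — the 4-bar whole is a sentence.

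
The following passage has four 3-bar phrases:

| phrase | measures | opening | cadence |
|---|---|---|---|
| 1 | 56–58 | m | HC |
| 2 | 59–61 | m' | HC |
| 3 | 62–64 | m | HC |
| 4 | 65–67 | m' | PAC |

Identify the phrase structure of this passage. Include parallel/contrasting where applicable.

parallel double period

Four phrases in two halves: the first half (measures 56–61) ends with a half cadence, the second (mm. 62–67) with a perfect authentic cadence — a large antecedent–consequent pair, i.e. a double period.
Phrase 3 begins with the same material as phrase 1, making it parallel.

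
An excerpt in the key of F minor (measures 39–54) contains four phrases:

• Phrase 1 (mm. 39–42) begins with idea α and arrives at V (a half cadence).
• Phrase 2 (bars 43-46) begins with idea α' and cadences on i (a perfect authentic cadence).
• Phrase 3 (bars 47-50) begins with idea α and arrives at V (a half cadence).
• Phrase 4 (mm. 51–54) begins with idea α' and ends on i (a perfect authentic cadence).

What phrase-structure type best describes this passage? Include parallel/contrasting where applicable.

The cadence pattern HC–PAC–HC–PAC is weak–strong twice, and phrases 3–4 restate phrases 1–2: a period heard twice, not a double period (which would end weakly at phrase 2).

repeated period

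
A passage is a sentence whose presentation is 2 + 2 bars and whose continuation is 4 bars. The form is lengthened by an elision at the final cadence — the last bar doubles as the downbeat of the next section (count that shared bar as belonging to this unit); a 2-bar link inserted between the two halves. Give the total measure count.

Basic sentence: 2 + 2 + 4 = 8 bars.
8 (basic form) + 2 (link) = 10.
The elision shares a bar with the next section but does not change this unit's count.

10 measures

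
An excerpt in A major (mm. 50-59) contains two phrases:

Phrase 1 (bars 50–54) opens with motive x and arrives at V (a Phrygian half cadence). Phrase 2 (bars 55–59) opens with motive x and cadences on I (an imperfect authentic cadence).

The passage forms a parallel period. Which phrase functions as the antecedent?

The phrase ending with the weaker cadence (Phrygian half cadence) is the antecedent; the one ending more conclusively (imperfect authentic cadence) is the consequent. The antecedent is phrase 1.

phrase 1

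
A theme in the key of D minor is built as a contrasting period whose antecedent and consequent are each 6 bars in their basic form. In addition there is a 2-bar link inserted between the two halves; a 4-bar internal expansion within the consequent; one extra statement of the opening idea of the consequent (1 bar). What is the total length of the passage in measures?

Basic contrasting period: 6 + 6 = 12 bars.
12 (basic form) + 2 (link) + 4 (internal expansion) + 1 (extra statement) = 19.

19 measures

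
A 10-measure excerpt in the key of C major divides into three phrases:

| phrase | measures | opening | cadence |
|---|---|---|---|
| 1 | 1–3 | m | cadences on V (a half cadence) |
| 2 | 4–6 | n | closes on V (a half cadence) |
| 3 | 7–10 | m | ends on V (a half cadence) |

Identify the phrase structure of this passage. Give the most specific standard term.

phrase group

The final phrase closes with a half cadence, which is not stronger than the preceding half cadence; the 3 phrases lack an overall antecedent–consequent design and so form a phrase group.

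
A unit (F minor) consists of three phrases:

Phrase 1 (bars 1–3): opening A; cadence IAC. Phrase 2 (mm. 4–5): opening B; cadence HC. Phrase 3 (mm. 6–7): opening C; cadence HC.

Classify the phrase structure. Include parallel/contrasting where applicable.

phrase group

The final phrase closes with a half cadence, which is not stronger than the preceding half cadence; the 3 phrases lack an overall antecedent–consequent design and so form a phrase group.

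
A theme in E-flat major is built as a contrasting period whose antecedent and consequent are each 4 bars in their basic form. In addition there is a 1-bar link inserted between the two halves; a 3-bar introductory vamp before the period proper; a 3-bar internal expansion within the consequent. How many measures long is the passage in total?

15 measures

Basic contrasting period: 4 + 4 = 8 bars.
8 (basic form) + 1 (link) + 3 (introduction) + 3 (internal expansion) = 15.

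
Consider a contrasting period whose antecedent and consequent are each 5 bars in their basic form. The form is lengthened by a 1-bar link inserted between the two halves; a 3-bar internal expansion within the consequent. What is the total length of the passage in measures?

14 measures

Basic contrasting period: 5 + 5 = 10 bars.
10 (basic form) + 1 (link) + 3 (internal expansion) = 14.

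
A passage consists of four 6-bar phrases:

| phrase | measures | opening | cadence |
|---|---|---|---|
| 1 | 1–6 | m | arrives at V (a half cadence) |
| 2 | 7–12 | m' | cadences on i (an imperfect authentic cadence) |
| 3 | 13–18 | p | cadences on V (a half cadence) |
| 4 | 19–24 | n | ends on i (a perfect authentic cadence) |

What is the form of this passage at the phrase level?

Four phrases in two halves: the first half (mm. 1–12) ends with an imperfect authentic cadence, the second (mm. 13-24) with a perfect authentic cadence — a large antecedent–consequent pair, i.e. a double period.
Phrase 3 begins with different material from phrase 1, making it contrasting.

contrasting double period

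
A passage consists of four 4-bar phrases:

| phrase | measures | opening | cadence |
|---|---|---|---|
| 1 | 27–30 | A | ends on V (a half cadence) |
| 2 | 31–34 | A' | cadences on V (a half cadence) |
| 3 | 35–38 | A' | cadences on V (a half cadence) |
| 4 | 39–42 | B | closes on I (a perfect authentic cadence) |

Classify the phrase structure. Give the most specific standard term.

parallel double period

Four phrases in two halves: the first half (bars 27-34) ends with a half cadence, the second (bars 35–42) with a perfect authentic cadence — a large antecedent–consequent pair, i.e. a double period.
Phrase 3 begins with the same material as phrase 1, making it parallel.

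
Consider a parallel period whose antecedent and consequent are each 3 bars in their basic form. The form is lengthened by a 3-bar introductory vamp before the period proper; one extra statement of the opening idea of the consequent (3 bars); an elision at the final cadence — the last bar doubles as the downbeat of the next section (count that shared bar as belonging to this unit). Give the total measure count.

Basic parallel period: 3 + 3 = 6 bars.
6 (basic form) + 3 (introduction) + 3 (extra statement) = 12.
The elision shares a bar with the next section but does not change this unit's count.

12 measures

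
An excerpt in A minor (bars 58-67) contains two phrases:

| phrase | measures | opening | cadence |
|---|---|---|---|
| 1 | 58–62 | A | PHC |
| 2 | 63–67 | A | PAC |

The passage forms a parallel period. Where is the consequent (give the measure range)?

The antecedent is the phrase ending with the weaker cadence (Phrygian half cadence, phrase 1) and the consequent the one ending more conclusively (perfect authentic cadence, phrase 2); the consequent is mm. 63-67.

measures 63–67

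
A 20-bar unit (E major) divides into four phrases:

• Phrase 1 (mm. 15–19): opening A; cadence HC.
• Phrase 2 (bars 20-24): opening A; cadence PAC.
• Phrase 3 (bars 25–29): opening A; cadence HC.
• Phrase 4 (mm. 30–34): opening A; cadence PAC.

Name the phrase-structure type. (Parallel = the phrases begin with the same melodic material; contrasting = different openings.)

The cadence pattern HC–PAC–HC–PAC is weak–strong twice, and phrases 3–4 restate phrases 1–2: a period heard twice, not a double period (which would end weakly at phrase 2).

repeated period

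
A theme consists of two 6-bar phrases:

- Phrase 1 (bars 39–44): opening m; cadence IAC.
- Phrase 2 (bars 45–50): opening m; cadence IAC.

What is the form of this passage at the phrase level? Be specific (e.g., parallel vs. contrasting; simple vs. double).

Both phrases have the same opening (m) and the same cadence (imperfect authentic cadence): the second is a restatement, not a consequent, so this is a repeated phrase rather than a period.

repeated phrase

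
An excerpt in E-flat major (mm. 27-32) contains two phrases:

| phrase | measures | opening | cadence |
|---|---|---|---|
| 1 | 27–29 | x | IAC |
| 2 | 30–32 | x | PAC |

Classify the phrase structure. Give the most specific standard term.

parallel period

Phrase 1 ends with an imperfect authentic cadence (weaker) and phrase 2 with a perfect authentic cadence (stronger): antecedent + consequent = a period.
The two phrases open with the same material (x / x), so the period is parallel.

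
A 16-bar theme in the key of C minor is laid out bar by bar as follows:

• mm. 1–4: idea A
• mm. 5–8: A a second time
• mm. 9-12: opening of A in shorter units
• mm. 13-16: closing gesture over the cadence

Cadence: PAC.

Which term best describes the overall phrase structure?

sentence

Basic idea (mm. 1–4) + its repetition (mm. 5-8) form the presentation; fragmentation and cadence (measures 9–16) form the continuation — the 16-bar whole is a sentence.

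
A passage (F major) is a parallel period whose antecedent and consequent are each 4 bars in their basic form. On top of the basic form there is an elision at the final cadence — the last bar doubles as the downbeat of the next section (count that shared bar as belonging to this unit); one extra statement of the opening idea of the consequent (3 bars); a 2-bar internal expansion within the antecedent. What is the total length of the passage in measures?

13 measures

Basic parallel period: 4 + 4 = 8 bars.
8 (basic form) + 3 (extra statement) + 2 (internal expansion) = 13.
The elision shares a bar with the next section but does not change this unit's count.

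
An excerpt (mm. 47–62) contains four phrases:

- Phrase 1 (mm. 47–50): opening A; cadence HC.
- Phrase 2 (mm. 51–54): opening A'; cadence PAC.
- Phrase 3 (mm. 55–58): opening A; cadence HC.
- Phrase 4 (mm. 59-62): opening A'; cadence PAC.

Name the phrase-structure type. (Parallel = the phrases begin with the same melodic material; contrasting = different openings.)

The cadence pattern HC–PAC–HC–PAC is weak–strong twice, and phrases 3–4 restate phrases 1–2: a period heard twice, not a double period (which would end weakly at phrase 2).

repeated period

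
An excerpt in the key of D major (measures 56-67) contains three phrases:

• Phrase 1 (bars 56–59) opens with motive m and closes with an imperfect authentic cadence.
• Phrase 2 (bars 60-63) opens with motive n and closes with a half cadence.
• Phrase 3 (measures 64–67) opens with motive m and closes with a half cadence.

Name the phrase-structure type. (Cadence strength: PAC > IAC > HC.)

phrase group

The final phrase closes with a half cadence, which is not stronger than the preceding half cadence; the 3 phrases lack an overall antecedent–consequent design and so form a phrase group.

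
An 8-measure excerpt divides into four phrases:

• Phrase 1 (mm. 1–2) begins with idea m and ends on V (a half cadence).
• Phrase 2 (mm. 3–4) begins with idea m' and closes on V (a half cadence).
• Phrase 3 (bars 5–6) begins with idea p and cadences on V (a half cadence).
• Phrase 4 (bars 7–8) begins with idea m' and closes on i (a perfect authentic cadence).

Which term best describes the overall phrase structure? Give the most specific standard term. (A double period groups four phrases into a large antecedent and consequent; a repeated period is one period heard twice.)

contrasting double period

Four phrases in two halves: the first half (mm. 1-4) ends with a half cadence, the second (mm. 5–8) with a perfect authentic cadence — a large antecedent–consequent pair, i.e. a double period.
Phrase 3 begins with different material from phrase 1, making it contrasting.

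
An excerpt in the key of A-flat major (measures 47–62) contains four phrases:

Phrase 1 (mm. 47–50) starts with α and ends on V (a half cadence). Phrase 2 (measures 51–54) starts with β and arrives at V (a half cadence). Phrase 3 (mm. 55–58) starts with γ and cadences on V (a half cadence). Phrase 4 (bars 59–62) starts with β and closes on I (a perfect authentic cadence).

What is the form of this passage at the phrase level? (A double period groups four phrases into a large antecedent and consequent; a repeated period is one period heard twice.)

contrasting double period

Four phrases in two halves: the first half (mm. 47–54) ends with a half cadence, the second (measures 55-62) with a perfect authentic cadence — a large antecedent–consequent pair, i.e. a double period.
Phrase 3 begins with different material from phrase 1, making it contrasting.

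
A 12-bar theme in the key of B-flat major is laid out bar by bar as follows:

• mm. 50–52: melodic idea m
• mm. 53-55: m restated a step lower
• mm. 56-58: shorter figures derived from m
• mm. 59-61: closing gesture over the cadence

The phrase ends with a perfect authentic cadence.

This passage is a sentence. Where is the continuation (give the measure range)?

After the presentation (bars 50–55), the continuation covers the fragmentation through the cadence: measures 56–61.

measures 56–61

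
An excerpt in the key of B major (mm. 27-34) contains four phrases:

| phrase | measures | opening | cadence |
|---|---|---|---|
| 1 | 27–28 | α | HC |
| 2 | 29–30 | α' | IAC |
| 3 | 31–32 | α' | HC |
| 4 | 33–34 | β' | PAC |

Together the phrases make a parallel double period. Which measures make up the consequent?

measures 31–34

In a double period the first pair of phrases (ending imperfect authentic cadence) is the large antecedent and the second pair (ending perfect authentic cadence) is the large consequent; the consequent is measures 31–34.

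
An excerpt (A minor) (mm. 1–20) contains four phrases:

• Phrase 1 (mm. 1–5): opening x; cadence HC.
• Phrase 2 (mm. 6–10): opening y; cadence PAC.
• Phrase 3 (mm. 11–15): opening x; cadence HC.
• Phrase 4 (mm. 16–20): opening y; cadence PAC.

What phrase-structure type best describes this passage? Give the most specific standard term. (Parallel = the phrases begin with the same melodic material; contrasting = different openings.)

repeated period

The cadence pattern HC–PAC–HC–PAC is weak–strong twice, and phrases 3–4 restate phrases 1–2: a period heard twice, not a double period (which would end weakly at phrase 2).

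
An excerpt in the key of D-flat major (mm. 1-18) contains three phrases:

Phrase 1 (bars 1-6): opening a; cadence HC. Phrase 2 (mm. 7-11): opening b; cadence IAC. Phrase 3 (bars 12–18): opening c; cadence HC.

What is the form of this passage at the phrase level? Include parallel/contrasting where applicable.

phrase group

The final phrase closes with a half cadence, which is not stronger than the preceding imperfect authentic cadence; the 3 phrases lack an overall antecedent–consequent design and so form a phrase group.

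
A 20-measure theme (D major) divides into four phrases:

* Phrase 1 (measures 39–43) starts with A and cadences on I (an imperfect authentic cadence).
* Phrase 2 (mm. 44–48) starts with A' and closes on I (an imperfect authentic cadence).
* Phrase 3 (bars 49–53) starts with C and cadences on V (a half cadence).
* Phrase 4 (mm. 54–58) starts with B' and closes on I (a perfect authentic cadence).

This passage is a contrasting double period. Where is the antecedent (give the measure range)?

In a double period the four phrases pair into a large antecedent (phrases 1–2, ending imperfect authentic cadence) and a large consequent (phrases 3–4, ending perfect authentic cadence). The antecedent spans mm. 39-48.

measures 39–48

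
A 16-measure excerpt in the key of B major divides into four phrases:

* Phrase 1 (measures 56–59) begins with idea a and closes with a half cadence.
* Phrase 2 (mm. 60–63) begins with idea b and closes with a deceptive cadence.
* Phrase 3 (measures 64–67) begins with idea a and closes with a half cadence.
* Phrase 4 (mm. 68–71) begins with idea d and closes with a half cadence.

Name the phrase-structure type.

Phrase 4 ends with a half cadence, no stronger than phrase 2's deceptive cadence, so the four phrases do not form a double period; nor do phrases 3–4 duplicate 1–2, so it is not a repeated period. With no phrase reaching a conclusive cadence, the passage is a phrase group.

phrase group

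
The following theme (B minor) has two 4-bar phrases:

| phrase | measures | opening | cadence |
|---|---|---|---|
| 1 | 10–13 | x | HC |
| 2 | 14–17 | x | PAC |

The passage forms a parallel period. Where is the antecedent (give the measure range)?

The antecedent is the phrase ending with the weaker cadence (half cadence, phrase 1) and the consequent the one ending more conclusively (perfect authentic cadence, phrase 2); the antecedent is measures 10–13.

measures 10–13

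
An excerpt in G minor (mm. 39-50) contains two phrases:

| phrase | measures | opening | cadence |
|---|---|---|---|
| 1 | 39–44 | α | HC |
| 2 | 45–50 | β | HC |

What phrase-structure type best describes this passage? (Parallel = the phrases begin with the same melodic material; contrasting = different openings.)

The second phrase closes with a half cadence, which is not stronger than the first phrase's half cadence; without a weak→strong cadential pair there is no antecedent–consequent relationship, so this is a phrase group rather than a period.

phrase group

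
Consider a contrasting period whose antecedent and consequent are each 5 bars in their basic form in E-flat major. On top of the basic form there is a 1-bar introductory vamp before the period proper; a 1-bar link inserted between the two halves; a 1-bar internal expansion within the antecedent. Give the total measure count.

Basic contrasting period: 5 + 5 = 10 bars.
10 (basic form) + 1 (introduction) + 1 (link) + 1 (internal expansion) = 13.

13 measures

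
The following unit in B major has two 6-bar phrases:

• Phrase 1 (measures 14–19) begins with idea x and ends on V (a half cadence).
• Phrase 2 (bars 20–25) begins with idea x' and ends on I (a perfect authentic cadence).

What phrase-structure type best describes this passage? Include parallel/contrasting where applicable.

parallel period

Phrase 1 ends with a half cadence (weaker) and phrase 2 with a perfect authentic cadence (stronger): antecedent + consequent = a period.
The two phrases open with the same material (x / x'), so the period is parallel.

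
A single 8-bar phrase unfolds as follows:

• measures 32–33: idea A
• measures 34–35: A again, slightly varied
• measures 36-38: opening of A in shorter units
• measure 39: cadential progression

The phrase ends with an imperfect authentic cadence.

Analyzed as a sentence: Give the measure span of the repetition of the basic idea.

The presentation of a sentence is the basic idea (mm. 32–33) plus its repetition (mm. 34–35); the repetition of the basic idea is therefore mm. 34–35.

measures 34–35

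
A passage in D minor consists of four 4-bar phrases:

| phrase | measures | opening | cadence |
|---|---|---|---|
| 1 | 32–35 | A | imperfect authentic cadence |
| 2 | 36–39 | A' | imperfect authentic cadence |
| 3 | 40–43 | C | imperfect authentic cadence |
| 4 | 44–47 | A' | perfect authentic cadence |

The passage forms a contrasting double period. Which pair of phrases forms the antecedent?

In a double period the first pair of phrases (ending imperfect authentic cadence) is the large antecedent and the second pair (ending perfect authentic cadence) is the large consequent; the antecedent is phrases 1 and 2.

phrases 1 and 2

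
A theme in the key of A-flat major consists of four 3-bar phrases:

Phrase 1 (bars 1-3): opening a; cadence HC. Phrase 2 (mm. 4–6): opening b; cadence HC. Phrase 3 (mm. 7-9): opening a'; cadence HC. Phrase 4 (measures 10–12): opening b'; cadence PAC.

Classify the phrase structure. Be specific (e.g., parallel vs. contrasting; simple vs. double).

parallel double period

Four phrases in two halves: the first half (mm. 1-6) ends with a half cadence, the second (mm. 7-12) with a perfect authentic cadence — a large antecedent–consequent pair, i.e. a double period.
Phrase 3 begins with the same material as phrase 1, making it parallel.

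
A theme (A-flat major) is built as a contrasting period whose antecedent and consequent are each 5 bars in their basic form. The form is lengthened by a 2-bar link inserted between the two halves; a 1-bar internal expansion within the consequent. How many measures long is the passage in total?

Basic contrasting period: 5 + 5 = 10 bars.
10 (basic form) + 2 (link) + 1 (internal expansion) = 13.

13 measures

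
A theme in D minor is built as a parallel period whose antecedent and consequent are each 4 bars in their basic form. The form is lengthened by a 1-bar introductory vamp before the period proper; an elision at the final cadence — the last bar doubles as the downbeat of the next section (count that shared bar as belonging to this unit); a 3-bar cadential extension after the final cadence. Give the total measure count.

12 measures

Basic parallel period: 4 + 4 = 8 bars.
8 (basic form) + 1 (introduction) + 3 (cadential extension) = 12.
The elision shares a bar with the next section but does not change this unit's count.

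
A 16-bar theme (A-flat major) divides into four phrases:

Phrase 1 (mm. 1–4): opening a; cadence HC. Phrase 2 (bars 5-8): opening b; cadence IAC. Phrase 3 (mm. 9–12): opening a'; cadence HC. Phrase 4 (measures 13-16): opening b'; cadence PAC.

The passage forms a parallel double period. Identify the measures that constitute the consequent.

In a double period the four phrases pair into a large antecedent (phrases 1–2, ending imperfect authentic cadence) and a large consequent (phrases 3–4, ending perfect authentic cadence). The consequent spans bars 9-16.

measures 9–16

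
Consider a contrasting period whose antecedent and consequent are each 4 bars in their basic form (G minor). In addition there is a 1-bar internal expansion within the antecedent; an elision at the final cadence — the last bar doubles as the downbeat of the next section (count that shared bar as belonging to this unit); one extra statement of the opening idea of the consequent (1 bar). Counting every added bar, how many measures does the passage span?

Basic contrasting period: 4 + 4 = 8 bars.
8 (basic form) + 1 (internal expansion) + 1 (extra statement) = 10.
The elision shares a bar with the next section but does not change this unit's count.

10 measures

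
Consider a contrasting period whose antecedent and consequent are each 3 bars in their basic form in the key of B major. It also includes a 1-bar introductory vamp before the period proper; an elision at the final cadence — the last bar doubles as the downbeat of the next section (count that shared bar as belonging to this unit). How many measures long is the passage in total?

Basic contrasting period: 3 + 3 = 6 bars.
6 (basic form) + 1 (introduction) = 7.
The elision shares a bar with the next section but does not change this unit's count.

7 measures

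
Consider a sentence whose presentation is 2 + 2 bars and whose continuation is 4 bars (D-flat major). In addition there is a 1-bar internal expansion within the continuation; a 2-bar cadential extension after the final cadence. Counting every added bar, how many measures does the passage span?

11 measures

Basic sentence: 2 + 2 + 4 = 8 bars.
8 (basic form) + 1 (internal expansion) + 2 (cadential extension) = 11.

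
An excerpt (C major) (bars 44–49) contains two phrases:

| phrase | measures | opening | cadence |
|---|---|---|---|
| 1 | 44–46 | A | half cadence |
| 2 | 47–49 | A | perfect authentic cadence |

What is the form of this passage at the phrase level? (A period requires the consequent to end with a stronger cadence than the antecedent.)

parallel period

Phrase 1 ends with a half cadence (weaker) and phrase 2 with a perfect authentic cadence (stronger): antecedent + consequent = a period.
The two phrases open with the same material (A / A), so the period is parallel.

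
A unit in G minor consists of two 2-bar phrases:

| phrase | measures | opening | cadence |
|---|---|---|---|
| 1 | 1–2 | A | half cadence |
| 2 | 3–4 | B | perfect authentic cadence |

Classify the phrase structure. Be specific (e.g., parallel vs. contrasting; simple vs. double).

Phrase 1 ends with a half cadence (weaker) and phrase 2 with a perfect authentic cadence (stronger): antecedent + consequent = a period.
The two phrases open with different material (A / B), so the period is contrasting.

contrasting period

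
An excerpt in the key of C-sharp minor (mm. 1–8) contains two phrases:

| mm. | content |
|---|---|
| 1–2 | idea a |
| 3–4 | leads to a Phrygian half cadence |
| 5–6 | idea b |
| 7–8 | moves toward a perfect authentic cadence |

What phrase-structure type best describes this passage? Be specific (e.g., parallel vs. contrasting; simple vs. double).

contrasting period

Phrase 1 ends with a Phrygian half cadence (weaker) and phrase 2 with a perfect authentic cadence (stronger): antecedent + consequent = a period.
The two phrases open with different material (a / b), so the period is contrasting.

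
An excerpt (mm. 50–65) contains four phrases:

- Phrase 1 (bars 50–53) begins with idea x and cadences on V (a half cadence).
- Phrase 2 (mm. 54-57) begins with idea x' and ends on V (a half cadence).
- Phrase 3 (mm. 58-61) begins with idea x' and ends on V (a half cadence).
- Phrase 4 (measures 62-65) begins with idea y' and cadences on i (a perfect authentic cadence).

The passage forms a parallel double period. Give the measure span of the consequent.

In a double period the four phrases pair into a large antecedent (phrases 1–2, ending half cadence) and a large consequent (phrases 3–4, ending perfect authentic cadence). The consequent spans mm. 58–65.

measures 58–65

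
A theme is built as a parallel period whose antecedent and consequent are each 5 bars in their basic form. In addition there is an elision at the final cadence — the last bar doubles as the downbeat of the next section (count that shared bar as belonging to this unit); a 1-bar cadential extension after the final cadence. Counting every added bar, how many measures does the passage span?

11 measures

Basic parallel period: 5 + 5 = 10 bars.
10 (basic form) + 1 (cadential extension) = 11.
The elision shares a bar with the next section but does not change this unit's count.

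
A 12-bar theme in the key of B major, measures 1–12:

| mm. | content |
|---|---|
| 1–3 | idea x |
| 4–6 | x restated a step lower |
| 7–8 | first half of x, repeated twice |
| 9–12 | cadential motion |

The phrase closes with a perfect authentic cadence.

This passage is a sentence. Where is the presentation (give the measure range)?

measures 1–6

The presentation of a sentence is the basic idea (mm. 1–3) plus its repetition (mm. 4-6); the presentation is therefore measures 1-6.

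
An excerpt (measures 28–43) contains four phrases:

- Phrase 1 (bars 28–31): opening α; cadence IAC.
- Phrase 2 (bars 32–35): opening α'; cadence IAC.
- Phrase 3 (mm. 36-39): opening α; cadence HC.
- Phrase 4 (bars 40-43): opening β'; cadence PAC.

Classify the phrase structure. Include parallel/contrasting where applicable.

Four phrases in two halves: the first half (bars 28–35) ends with an imperfect authentic cadence, the second (bars 36-43) with a perfect authentic cadence — a large antecedent–consequent pair, i.e. a double period.
Phrase 3 begins with the same material as phrase 1, making it parallel.

parallel double period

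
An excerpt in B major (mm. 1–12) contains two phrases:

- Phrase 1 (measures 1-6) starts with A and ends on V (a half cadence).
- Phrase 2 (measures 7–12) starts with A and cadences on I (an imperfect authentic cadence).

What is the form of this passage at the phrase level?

Phrase 1 ends with a half cadence (weaker) and phrase 2 with an imperfect authentic cadence (stronger): antecedent + consequent = a period.
The two phrases open with the same material (A / A), so the period is parallel.

parallel period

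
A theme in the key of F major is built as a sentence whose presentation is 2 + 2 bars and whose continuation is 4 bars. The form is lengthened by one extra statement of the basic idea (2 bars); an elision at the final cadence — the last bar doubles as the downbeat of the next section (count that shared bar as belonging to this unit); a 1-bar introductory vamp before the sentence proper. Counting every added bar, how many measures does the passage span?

11 measures

Basic sentence: 2 + 2 + 4 = 8 bars.
8 (basic form) + 2 (extra statement) + 1 (introduction) = 11.
The elision shares a bar with the next section but does not change this unit's count.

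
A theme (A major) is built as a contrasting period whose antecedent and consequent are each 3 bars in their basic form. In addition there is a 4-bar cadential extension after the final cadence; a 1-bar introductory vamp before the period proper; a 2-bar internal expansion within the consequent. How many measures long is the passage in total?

Basic contrasting period: 3 + 3 = 6 bars.
6 (basic form) + 4 (cadential extension) + 1 (introduction) + 2 (internal expansion) = 13.

13 measures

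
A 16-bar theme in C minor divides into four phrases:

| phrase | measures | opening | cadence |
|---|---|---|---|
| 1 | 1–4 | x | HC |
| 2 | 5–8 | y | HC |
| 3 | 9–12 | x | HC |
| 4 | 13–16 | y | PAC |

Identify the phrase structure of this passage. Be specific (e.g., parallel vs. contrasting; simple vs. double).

parallel double period

Four phrases in two halves: the first half (measures 1–8) ends with a half cadence, the second (bars 9-16) with a perfect authentic cadence — a large antecedent–consequent pair, i.e. a double period.
Phrase 3 begins with the same material as phrase 1, making it parallel.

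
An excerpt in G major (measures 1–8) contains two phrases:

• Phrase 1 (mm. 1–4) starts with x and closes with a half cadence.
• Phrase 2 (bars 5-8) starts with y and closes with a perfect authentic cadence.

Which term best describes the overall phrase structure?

contrasting period

Phrase 1 ends with a half cadence (weaker) and phrase 2 with a perfect authentic cadence (stronger): antecedent + consequent = a period.
The two phrases open with different material (x / y), so the period is contrasting.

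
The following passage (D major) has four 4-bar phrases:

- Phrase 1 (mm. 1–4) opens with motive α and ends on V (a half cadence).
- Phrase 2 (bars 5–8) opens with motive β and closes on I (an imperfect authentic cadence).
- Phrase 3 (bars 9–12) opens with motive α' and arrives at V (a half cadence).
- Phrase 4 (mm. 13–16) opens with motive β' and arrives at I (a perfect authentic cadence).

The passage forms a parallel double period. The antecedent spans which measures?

measures 1–8

In a double period the four phrases pair into a large antecedent (phrases 1–2, ending imperfect authentic cadence) and a large consequent (phrases 3–4, ending perfect authentic cadence). The antecedent spans bars 1–8.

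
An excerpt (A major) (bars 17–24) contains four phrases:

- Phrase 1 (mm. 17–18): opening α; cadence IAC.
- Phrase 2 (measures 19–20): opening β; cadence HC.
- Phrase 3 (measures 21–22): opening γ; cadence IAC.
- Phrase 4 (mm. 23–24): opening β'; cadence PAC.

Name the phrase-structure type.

contrasting double period

Four phrases in two halves: the first half (bars 17–20) ends with a half cadence, the second (measures 21–24) with a perfect authentic cadence — a large antecedent–consequent pair, i.e. a double period.
Phrase 3 begins with different material from phrase 1, making it contrasting.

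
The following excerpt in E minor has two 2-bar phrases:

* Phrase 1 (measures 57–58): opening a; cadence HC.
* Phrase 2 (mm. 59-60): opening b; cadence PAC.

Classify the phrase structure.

Phrase 1 ends with a half cadence (weaker) and phrase 2 with a perfect authentic cadence (stronger): antecedent + consequent = a period.
The two phrases open with different material (a / b), so the period is contrasting.

contrasting period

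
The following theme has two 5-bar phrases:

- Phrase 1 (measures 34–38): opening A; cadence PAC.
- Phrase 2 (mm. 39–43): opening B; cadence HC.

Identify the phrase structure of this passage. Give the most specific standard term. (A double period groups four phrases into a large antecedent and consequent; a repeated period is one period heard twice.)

The second phrase closes with a half cadence, which is not stronger than the first phrase's perfect authentic cadence; without a weak→strong cadential pair there is no antecedent–consequent relationship, so this is a phrase group rather than a period.

phrase group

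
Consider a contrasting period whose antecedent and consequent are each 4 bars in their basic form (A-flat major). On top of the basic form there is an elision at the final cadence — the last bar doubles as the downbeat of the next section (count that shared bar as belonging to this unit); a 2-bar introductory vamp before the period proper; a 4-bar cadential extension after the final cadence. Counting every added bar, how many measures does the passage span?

Basic contrasting period: 4 + 4 = 8 bars.
8 (basic form) + 2 (introduction) + 4 (cadential extension) = 14.
The elision shares a bar with the next section but does not change this unit's count.

14 measures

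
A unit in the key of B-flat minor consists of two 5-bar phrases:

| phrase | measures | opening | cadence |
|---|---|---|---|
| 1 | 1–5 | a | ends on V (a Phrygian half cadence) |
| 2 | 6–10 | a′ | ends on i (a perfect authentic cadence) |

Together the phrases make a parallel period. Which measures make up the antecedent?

measures 1–5

The phrase ending with the weaker cadence (Phrygian half cadence) is the antecedent; the one ending more conclusively (perfect authentic cadence) is the consequent. The antecedent is measures 1–5.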